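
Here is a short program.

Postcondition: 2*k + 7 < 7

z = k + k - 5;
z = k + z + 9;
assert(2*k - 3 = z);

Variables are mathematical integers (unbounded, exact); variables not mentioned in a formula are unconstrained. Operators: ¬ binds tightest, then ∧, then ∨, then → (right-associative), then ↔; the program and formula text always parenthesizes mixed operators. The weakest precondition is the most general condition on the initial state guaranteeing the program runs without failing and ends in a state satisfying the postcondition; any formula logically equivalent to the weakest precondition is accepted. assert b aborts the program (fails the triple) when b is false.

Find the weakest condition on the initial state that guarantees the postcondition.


Working backward. After the program, the postcondition 2*k + 7 < 7 must hold; in canonical form it is 2*k < 0.
Before assert 2*k - 3 = z: 2*k = z + 3 ∧ 2*k < 0
Before z := k + z + 9: k = z + 12 ∧ 2*k < 0
Before z := k + k - 5: k = -7 ∧ 2*k < 0
Answer: WP = k = -7 ∧ 2*k < 0


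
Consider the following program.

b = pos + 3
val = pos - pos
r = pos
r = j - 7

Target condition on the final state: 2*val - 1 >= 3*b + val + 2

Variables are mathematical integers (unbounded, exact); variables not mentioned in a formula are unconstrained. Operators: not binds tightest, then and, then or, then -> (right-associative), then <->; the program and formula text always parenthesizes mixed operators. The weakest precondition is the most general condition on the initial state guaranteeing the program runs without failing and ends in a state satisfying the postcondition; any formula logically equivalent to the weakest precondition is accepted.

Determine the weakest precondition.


Working backward. After the program, the postcondition 2*val - 1 >= 3*b + val + 2 must hold; in canonical form it is val >= 3*b + 3.
Before r := j - 7: val >= 3*b + 3
Before r := pos: val >= 3*b + 3
Before val := pos - pos: 3*b <= -3
Before b := pos + 3: 3*pos <= -12
Answer: WP = 3*pos <= -12


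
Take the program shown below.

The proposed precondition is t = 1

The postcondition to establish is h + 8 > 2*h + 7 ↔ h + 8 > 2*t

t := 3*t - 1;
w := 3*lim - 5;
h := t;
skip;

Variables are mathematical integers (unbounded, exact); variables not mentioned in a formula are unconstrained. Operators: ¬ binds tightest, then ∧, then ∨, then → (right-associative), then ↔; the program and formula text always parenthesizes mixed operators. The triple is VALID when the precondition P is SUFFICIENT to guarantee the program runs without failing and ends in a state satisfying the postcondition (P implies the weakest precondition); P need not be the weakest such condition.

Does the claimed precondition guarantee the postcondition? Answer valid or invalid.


Working backward. After the program, the postcondition h + 8 > 2*h + 7 ↔ h + 8 > 2*t must hold; in canonical form it is h < 1 ↔ h > 2*t - 8.
Before skip: h < 1 ↔ h > 2*t - 8
Before h := t: t < 1 ↔ t < 8
Before w := 3*lim - 5: t < 1 ↔ t < 8
Before t := 3*t - 1: 3*t < 2 ↔ 3*t < 9
The weakest precondition is 3*t < 2 ↔ 3*t < 9.
Check whether t = 1 implies it.
Countermodel: at the initial state t = 1, the precondition holds but the weakest precondition fails.
Answer: invalid


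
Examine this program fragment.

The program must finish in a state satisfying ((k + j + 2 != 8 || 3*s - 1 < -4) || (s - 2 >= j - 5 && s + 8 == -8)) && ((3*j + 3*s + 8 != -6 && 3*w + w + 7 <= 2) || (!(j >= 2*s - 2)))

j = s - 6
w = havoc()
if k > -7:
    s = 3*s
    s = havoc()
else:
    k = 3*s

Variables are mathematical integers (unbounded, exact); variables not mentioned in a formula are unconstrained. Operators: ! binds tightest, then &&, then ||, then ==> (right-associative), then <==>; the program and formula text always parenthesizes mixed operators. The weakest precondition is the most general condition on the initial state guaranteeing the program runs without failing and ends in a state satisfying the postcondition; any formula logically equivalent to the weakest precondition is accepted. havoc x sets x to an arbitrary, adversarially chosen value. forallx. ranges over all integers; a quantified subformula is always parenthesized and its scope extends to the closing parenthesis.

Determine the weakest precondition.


Working backward. After the program, the postcondition ((k + j + 2 != 8 || 3*s - 1 < -4) || (s - 2 >= j - 5 && s + 8 == -8)) && ((3*j + 3*s + 8 != -6 && 3*w + w + 7 <= 2) || (!(j >= 2*s - 2))) must hold; in canonical form it is (j + k != 6 || 3*s < -3 || (s >= j - 3 && s == -16)) && ((3*j + 3*s != -14 && 4*w <= -5) || (!(j >= 2*s - 2))).
Then branch requires forall s_1. ((j + k != 6 || 3*s_1 < -3 || (s_1 >= j - 3 && s_1 == -16)) && ((3*j + 3*s_1 != -14 && 4*w <= -5) || (!(j >= 2*s_1 - 2)))); else branch requires (j + 3*s != 6 || 3*s < -3 || (s >= j - 3 && s == -16)) && ((3*j + 3*s != -14 && 4*w <= -5) || (!(j >= 2*s - 2))).
Before the if: (k > -7 ==> (forall s_1. ((j + k != 6 || 3*s_1 < -3 || (s_1 >= j - 3 && s_1 == -16)) && ((3*j + 3*s_1 != -14 && 4*w <= -5) || (!(j >= 2*s_1 - 2)))))) && ((!(k > -7)) ==> ((j + 3*s != 6 || 3*s < -3 || (s >= j - 3 && s == -16)) && ((3*j + 3*s != -14 && 4*w <= -5) || (!(j >= 2*s - 2)))))
Before havoc w: forall w_1. ((k > -7 ==> (forall s_1. ((j + k != 6 || 3*s_1 < -3 || (s_1 >= j - 3 && s_1 == -16)) && ((3*j + 3*s_1 != -14 && 4*w_1 <= -5) || (!(j >= 2*s_1 - 2)))))) && ((!(k > -7)) ==> ((j + 3*s != 6 || 3*s < -3 || (s >= j - 3 && s == -16)) && ((3*j + 3*s != -14 && 4*w_1 <= -5) || (!(j >= 2*s - 2))))))
Before j := s - 6: forall w_1. ((k > -7 ==> (forall s_1. ((k + s != 12 || 3*s_1 < -3 || (s_1 >= s - 9 && s_1 == -16)) && ((3*s + 3*s_1 != 4 && 4*w_1 <= -5) || (!(s >= 2*s_1 + 4)))))) && ((!(k > -7)) ==> ((4*s != 12 || 3*s < -3 || s == -16) && ((6*s != 4 && 4*w_1 <= -5) || (!(s <= -4))))))
Answer: WP = forall w_1. ((k > -7 ==> (forall s_1. ((k + s != 12 || 3*s_1 < -3 || (s_1 >= s - 9 && s_1 == -16)) && ((3*s + 3*s_1 != 4 && 4*w_1 <= -5) || (!(s >= 2*s_1 + 4)))))) && ((!(k > -7)) ==> ((4*s != 12 || 3*s < -3 || s == -16) && ((6*s != 4 && 4*w_1 <= -5) || (!(s <= -4))))))


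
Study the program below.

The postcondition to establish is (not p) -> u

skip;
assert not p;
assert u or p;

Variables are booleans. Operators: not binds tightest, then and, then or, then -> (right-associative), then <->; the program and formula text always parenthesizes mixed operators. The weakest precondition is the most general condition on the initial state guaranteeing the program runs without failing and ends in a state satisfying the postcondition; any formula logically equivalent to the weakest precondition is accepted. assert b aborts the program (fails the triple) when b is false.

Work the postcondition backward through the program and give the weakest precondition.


Working backward. After the program, (not p) -> u must hold.
Before assert u or p: (u or p) and ((not p) -> u)
Before assert not p: (not p) and (u or p) and ((not p) -> u)
Before skip: (not p) and (u or p) and ((not p) -> u)
Answer: WP = (not p) and (u or p) and ((not p) -> u)


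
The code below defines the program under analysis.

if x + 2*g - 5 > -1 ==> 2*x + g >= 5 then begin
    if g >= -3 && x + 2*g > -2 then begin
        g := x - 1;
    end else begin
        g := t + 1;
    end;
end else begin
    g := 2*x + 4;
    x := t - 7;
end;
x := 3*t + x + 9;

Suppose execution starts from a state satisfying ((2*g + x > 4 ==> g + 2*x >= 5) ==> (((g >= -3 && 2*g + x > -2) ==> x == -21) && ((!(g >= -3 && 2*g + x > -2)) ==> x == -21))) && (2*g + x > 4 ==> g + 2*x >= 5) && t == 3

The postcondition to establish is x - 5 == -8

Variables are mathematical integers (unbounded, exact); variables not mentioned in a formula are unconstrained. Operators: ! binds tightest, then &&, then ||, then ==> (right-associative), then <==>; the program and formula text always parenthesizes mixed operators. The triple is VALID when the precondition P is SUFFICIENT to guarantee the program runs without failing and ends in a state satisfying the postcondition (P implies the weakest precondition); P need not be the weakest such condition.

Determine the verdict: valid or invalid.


Working backward. After the program, the postcondition x - 5 == -8 must hold; in canonical form it is x == -3.
Before x := 3*t + x + 9: 3*t + x == -12
Then branch requires ((g >= -3 && 2*g + x > -2) ==> 3*t + x == -12) && ((!(g >= -3 && 2*g + x > -2)) ==> 3*t + x == -12); else branch requires 4*t == -5.
Before the if: ((2*g + x > 4 ==> g + 2*x >= 5) ==> (((g >= -3 && 2*g + x > -2) ==> 3*t + x == -12) && ((!(g >= -3 && 2*g + x > -2)) ==> 3*t + x == -12))) && ((!(2*g + x > 4 ==> g + 2*x >= 5)) ==> 4*t == -5)
The weakest precondition is ((2*g + x > 4 ==> g + 2*x >= 5) ==> (((g >= -3 && 2*g + x > -2) ==> 3*t + x == -12) && ((!(g >= -3 && 2*g + x > -2)) ==> 3*t + x == -12))) && ((!(2*g + x > 4 ==> g + 2*x >= 5)) ==> 4*t == -5).
Check whether ((2*g + x > 4 ==> g + 2*x >= 5) ==> (((g >= -3 && 2*g + x > -2) ==> x == -21) && ((!(g >= -3 && 2*g + x > -2)) ==> x == -21))) && (2*g + x > 4 ==> g + 2*x >= 5) && t == 3 implies it.
Every state satisfying the precondition satisfies the weakest precondition: the implication holds.
Answer: valid


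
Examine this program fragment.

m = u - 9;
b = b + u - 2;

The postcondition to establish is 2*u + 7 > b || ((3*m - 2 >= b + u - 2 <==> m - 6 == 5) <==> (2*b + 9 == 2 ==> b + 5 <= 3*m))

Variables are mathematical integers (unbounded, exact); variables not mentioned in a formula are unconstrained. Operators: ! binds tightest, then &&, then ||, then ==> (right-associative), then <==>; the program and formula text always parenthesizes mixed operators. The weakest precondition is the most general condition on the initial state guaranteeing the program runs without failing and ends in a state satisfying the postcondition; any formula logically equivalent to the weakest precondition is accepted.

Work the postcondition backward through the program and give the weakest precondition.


Working backward. After the program, the postcondition 2*u + 7 > b || ((3*m - 2 >= b + u - 2 <==> m - 6 == 5) <==> (2*b + 9 == 2 ==> b + 5 <= 3*m)) must hold; in canonical form it is 2*u > b - 7 || ((3*m >= b + u <==> m == 11) <==> (2*b == -7 ==> b <= 3*m - 5)).
Before b := b + u - 2: u > b - 9 || ((3*m >= b + 2*u - 2 <==> m == 11) <==> (2*b + 2*u == -3 ==> b + u <= 3*m - 3))
Before m := u - 9: u > b - 9 || ((u >= b + 25 <==> u == 20) <==> (2*b + 2*u == -3 ==> b <= 2*u - 30))
Answer: WP = u > b - 9 || ((u >= b + 25 <==> u == 20) <==> (2*b + 2*u == -3 ==> b <= 2*u - 30))


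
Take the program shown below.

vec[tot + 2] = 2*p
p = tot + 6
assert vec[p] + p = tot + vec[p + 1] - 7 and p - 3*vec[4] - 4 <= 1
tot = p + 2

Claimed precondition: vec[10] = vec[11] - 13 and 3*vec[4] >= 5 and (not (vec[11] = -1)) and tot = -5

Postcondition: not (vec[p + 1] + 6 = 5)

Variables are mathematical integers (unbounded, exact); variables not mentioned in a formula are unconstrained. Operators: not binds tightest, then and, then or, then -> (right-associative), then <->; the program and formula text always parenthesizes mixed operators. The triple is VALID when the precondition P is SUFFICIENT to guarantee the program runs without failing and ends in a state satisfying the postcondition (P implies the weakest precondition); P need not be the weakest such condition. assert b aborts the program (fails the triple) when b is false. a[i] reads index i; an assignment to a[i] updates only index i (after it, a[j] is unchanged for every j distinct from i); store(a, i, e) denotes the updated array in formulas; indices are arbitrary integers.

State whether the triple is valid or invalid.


Working backward. After the program, the postcondition not (vec[p + 1] + 6 = 5) must hold; in canonical form it is not (vec[p + 1] = -1).
Before tot := p + 2: not (vec[p + 1] = -1)
Before assert vec[p] + p = tot + vec[p + 1] - 7 and p - 3*vec[4] - 4 <= 1: vec[p] + p = vec[p + 1] + tot - 7 and p <= 3*vec[4] + 5 and (not (vec[p + 1] = -1))
Before p := tot + 6: vec[tot + 6] = vec[tot + 7] - 13 and tot <= 3*vec[4] - 1 and (not (vec[tot + 7] = -1))
Before vec[tot + 2] := 2*p: store(vec, tot + 2, 2*p)[tot + 6] = store(vec, tot + 2, 2*p)[tot + 7] - 13 and tot <= 3*store(vec, tot + 2, 2*p)[4] - 1 and (not (store(vec, tot + 2, 2*p)[tot + 7] = -1))
The weakest precondition is store(vec, tot + 2, 2*p)[tot + 6] = store(vec, tot + 2, 2*p)[tot + 7] - 13 and tot <= 3*store(vec, tot + 2, 2*p)[4] - 1 and (not (store(vec, tot + 2, 2*p)[tot + 7] = -1)).
Check whether vec[10] = vec[11] - 13 and 3*vec[4] >= 5 and (not (vec[11] = -1)) and tot = -5 implies it.
Countermodel: at the initial state p = 0, tot = -5, vec = {[-3] = 0, [1] = 0, [2] = 14, [4] = 11796, [10] = -15, [11] = -2, elsewhere 0}, the precondition holds but the weakest precondition fails.
Answer: invalid


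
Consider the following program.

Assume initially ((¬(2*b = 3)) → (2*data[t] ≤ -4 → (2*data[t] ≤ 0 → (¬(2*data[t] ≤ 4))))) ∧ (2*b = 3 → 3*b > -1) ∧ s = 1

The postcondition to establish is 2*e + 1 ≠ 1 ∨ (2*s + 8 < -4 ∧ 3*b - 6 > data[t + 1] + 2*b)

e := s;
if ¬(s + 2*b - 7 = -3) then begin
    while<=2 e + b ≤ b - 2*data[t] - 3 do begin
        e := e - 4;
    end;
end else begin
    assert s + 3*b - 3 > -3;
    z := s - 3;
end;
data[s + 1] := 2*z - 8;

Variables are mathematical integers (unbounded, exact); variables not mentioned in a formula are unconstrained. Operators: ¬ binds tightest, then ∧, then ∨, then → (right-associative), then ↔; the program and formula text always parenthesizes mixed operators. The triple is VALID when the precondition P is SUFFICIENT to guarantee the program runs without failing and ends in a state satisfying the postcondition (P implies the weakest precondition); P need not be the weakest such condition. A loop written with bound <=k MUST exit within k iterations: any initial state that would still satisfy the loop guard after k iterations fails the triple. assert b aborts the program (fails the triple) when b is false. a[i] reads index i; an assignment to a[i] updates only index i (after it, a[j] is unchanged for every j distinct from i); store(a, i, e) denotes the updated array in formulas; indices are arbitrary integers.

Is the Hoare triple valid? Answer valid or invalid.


Working backward. After the program, the postcondition 2*e + 1 ≠ 1 ∨ (2*s + 8 < -4 ∧ 3*b - 6 > data[t + 1] + 2*b) must hold; in canonical form it is 2*e ≠ 0 ∨ (2*s < -12 ∧ b > data[t + 1] + 6).
Before data[s + 1] := 2*z - 8: 2*e ≠ 0 ∨ (2*s < -12 ∧ b > store(data, s + 1, 2*z - 8)[t + 1] + 6)
Then branch requires (2*data[t] + e ≤ -3 → ((2*data[t] + e ≤ 1 → ((¬(2*data[t] + e ≤ 5)) ∧ (2*e ≠ 16 ∨ (2*s < -12 ∧ b > store(data, s + 1, 2*z - 8)[t + 1] + 6)))) ∧ ((¬(2*data[t] + e ≤ 1)) → (2*e ≠ 8 ∨ (2*s < -12 ∧ b > store(data, s + 1, 2*z - 8)[t + 1] + 6))))) ∧ ((¬(2*data[t] + e ≤ -3)) → (2*e ≠ 0 ∨ (2*s < -12 ∧ b > store(data, s + 1, 2*z - 8)[t + 1] + 6))); else branch requires 3*b + s > 0 ∧ (2*e ≠ 0 ∨ (2*s < -12 ∧ b > store(data, s + 1, 2*s - 14)[t + 1] + 6)).
Before the if: ((¬(2*b + s = 4)) → ((2*data[t] + e ≤ -3 → ((2*data[t] + e ≤ 1 → ((¬(2*data[t] + e ≤ 5)) ∧ (2*e ≠ 16 ∨ (2*s < -12 ∧ b > store(data, s + 1, 2*z - 8)[t + 1] + 6)))) ∧ ((¬(2*data[t] + e ≤ 1)) → (2*e ≠ 8 ∨ (2*s < -12 ∧ b > store(data, s + 1, 2*z - 8)[t + 1] + 6))))) ∧ ((¬(2*data[t] + e ≤ -3)) → (2*e ≠ 0 ∨ (2*s < -12 ∧ b > store(data, s + 1, 2*z - 8)[t + 1] + 6))))) ∧ (2*b + s = 4 → (3*b + s > 0 ∧ (2*e ≠ 0 ∨ (2*s < -12 ∧ b > store(data, s + 1, 2*s - 14)[t + 1] + 6))))
Before e := s: ((¬(2*b + s = 4)) → ((2*data[t] + s ≤ -3 → ((2*data[t] + s ≤ 1 → ((¬(2*data[t] + s ≤ 5)) ∧ (2*s ≠ 16 ∨ (2*s < -12 ∧ b > store(data, s + 1, 2*z - 8)[t + 1] + 6)))) ∧ ((¬(2*data[t] + s ≤ 1)) → (2*s ≠ 8 ∨ (2*s < -12 ∧ b > store(data, s + 1, 2*z - 8)[t + 1] + 6))))) ∧ ((¬(2*data[t] + s ≤ -3)) → (2*s ≠ 0 ∨ (2*s < -12 ∧ b > store(data, s + 1, 2*z - 8)[t + 1] + 6))))) ∧ (2*b + s = 4 → (3*b + s > 0 ∧ (2*s ≠ 0 ∨ (2*s < -12 ∧ b > store(data, s + 1, 2*s - 14)[t + 1] + 6))))
The weakest precondition is ((¬(2*b + s = 4)) → ((2*data[t] + s ≤ -3 → ((2*data[t] + s ≤ 1 → ((¬(2*data[t] + s ≤ 5)) ∧ (2*s ≠ 16 ∨ (2*s < -12 ∧ b > store(data, s + 1, 2*z - 8)[t + 1] + 6)))) ∧ ((¬(2*data[t] + s ≤ 1)) → (2*s ≠ 8 ∨ (2*s < -12 ∧ b > store(data, s + 1, 2*z - 8)[t + 1] + 6))))) ∧ ((¬(2*data[t] + s ≤ -3)) → (2*s ≠ 0 ∨ (2*s < -12 ∧ b > store(data, s + 1, 2*z - 8)[t + 1] + 6))))) ∧ (2*b + s = 4 → (3*b + s > 0 ∧ (2*s ≠ 0 ∨ (2*s < -12 ∧ b > store(data, s + 1, 2*s - 14)[t + 1] + 6)))).
Check whether ((¬(2*b = 3)) → (2*data[t] ≤ -4 → (2*data[t] ≤ 0 → (¬(2*data[t] ≤ 4))))) ∧ (2*b = 3 → 3*b > -1) ∧ s = 1 implies it.
Every state satisfying the precondition satisfies the weakest precondition: the implication holds.
Answer: valid


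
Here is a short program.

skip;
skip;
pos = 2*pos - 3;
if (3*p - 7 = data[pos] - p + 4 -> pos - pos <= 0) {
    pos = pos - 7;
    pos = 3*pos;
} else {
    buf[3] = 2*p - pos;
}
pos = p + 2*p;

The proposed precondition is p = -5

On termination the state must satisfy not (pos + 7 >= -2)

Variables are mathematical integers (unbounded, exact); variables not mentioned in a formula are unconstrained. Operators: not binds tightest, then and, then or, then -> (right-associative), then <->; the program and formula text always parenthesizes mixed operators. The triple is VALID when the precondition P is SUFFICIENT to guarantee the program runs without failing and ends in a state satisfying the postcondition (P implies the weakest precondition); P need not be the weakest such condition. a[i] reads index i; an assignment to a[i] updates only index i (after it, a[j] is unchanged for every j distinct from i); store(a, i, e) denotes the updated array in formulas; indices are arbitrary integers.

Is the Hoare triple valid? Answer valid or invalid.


Working backward. After the program, the postcondition not (pos + 7 >= -2) must hold; in canonical form it is not (pos >= -9).
Before pos := p + 2*p: not (3*p >= -9)
Then branch requires not (3*p >= -9); else branch requires not (3*p >= -9).
Before the if: not (3*p >= -9)
Before pos := 2*pos - 3: not (3*p >= -9)
Before skip: not (3*p >= -9)
Before skip: not (3*p >= -9)
The weakest precondition is not (3*p >= -9).
Check whether p = -5 implies it.
Every state satisfying the precondition satisfies the weakest precondition: the implication holds.
Answer: valid


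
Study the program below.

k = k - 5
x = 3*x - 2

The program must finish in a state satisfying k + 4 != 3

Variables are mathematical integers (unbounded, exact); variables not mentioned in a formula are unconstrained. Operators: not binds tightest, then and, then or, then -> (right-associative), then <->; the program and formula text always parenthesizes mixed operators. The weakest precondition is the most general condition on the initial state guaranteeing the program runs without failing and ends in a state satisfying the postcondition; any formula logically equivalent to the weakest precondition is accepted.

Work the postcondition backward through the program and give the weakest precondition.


Working backward. After the program, the postcondition k + 4 != 3 must hold; in canonical form it is k != -1.
Before x := 3*x - 2: k != -1
Before k := k - 5: k != 4
Answer: WP = k != 4


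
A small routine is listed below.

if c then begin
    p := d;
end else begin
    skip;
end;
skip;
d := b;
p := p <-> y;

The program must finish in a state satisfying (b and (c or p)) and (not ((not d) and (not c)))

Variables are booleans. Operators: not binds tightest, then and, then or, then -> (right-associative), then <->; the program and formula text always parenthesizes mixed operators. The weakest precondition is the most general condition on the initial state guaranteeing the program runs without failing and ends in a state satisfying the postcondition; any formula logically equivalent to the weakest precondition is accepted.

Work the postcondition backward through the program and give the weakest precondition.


Working backward. After the program, the postcondition (b and (c or p)) and (not ((not d) and (not c))) must hold; in canonical form it is b and (c or p) and (not ((not d) and (not c))).
Before p := p <-> y: b and (c or (p <-> y)) and (not ((not d) and (not c)))
Before d := b: b and (c or (p <-> y)) and (not ((not b) and (not c)))
Before skip: b and (c or (p <-> y)) and (not ((not b) and (not c)))
Then branch requires b and (c or (d <-> y)) and (not ((not b) and (not c))); else branch requires b and (c or (p <-> y)) and (not ((not b) and (not c))).
Before the if: (c -> (b and (c or (d <-> y)) and (not ((not b) and (not c))))) and ((not c) -> (b and (c or (p <-> y)) and (not ((not b) and (not c)))))
Answer: WP = (c -> (b and (c or (d <-> y)) and (not ((not b) and (not c))))) and ((not c) -> (b and (c or (p <-> y)) and (not ((not b) and (not c)))))


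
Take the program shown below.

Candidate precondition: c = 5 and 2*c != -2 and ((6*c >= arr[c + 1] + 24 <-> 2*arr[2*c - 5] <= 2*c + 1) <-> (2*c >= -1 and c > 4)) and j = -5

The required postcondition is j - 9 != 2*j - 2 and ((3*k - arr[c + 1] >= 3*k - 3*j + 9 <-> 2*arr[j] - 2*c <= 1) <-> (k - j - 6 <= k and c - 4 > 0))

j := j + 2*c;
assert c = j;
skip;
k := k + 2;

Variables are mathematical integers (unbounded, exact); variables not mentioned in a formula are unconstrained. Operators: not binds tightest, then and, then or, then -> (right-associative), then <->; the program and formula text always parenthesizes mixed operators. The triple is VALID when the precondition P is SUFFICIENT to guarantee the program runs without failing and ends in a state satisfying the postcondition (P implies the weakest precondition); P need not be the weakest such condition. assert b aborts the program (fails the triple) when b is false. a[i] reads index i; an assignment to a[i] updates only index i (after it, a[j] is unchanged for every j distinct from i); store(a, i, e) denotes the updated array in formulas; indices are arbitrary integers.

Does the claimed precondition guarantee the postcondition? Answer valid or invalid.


Working backward. After the program, the postcondition j - 9 != 2*j - 2 and ((3*k - arr[c + 1] >= 3*k - 3*j + 9 <-> 2*arr[j] - 2*c <= 1) <-> (k - j - 6 <= k and c - 4 > 0)) must hold; in canonical form it is j != -7 and ((3*j >= arr[c + 1] + 9 <-> 2*arr[j] <= 2*c + 1) <-> (j >= -6 and c > 4)).
Before k := k + 2: j != -7 and ((3*j >= arr[c + 1] + 9 <-> 2*arr[j] <= 2*c + 1) <-> (j >= -6 and c > 4))
Before skip: j != -7 and ((3*j >= arr[c + 1] + 9 <-> 2*arr[j] <= 2*c + 1) <-> (j >= -6 and c > 4))
Before assert c = j: c = j and j != -7 and ((3*j >= arr[c + 1] + 9 <-> 2*arr[j] <= 2*c + 1) <-> (j >= -6 and c > 4))
Before j := j + 2*c: c + j = 0 and 2*c + j != -7 and ((6*c + 3*j >= arr[c + 1] + 9 <-> 2*arr[2*c + j] <= 2*c + 1) <-> (2*c + j >= -6 and c > 4))
The weakest precondition is c + j = 0 and 2*c + j != -7 and ((6*c + 3*j >= arr[c + 1] + 9 <-> 2*arr[2*c + j] <= 2*c + 1) <-> (2*c + j >= -6 and c > 4)).
Check whether c = 5 and 2*c != -2 and ((6*c >= arr[c + 1] + 24 <-> 2*arr[2*c - 5] <= 2*c + 1) <-> (2*c >= -1 and c > 4)) and j = -5 implies it.
Every state satisfying the precondition satisfies the weakest precondition: the implication holds.
Answer: valid


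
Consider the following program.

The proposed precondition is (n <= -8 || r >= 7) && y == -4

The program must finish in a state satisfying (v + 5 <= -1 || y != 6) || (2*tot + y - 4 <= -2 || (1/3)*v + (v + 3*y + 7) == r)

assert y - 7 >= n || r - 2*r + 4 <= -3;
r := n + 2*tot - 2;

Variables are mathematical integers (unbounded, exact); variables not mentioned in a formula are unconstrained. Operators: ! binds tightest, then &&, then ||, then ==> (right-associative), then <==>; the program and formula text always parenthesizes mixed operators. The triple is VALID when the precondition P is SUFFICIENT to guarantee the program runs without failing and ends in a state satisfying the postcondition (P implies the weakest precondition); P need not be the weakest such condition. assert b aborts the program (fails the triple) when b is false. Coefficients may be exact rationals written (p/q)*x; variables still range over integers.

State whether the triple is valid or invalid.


Working backward. After the program, the postcondition (v + 5 <= -1 || y != 6) || (2*tot + y - 4 <= -2 || (1/3)*v + (v + 3*y + 7) == r) must hold; in canonical form it is v <= -6 || y != 6 || 2*tot + y <= 2 || (4/3)*v + 3*y == r - 7.
Before r := n + 2*tot - 2: v <= -6 || y != 6 || 2*tot + y <= 2 || (4/3)*v + 3*y == n + 2*tot - 9
Before assert y - 7 >= n || r - 2*r + 4 <= -3: (y >= n + 7 || r >= 7) && (v <= -6 || y != 6 || 2*tot + y <= 2 || (4/3)*v + 3*y == n + 2*tot - 9)
The weakest precondition is (y >= n + 7 || r >= 7) && (v <= -6 || y != 6 || 2*tot + y <= 2 || (4/3)*v + 3*y == n + 2*tot - 9).
Check whether (n <= -8 || r >= 7) && y == -4 implies it.
Countermodel: at the initial state n = -10, r = 6, tot = 0, v = 0, y = -4, the precondition holds but the weakest precondition fails.
Answer: invalid


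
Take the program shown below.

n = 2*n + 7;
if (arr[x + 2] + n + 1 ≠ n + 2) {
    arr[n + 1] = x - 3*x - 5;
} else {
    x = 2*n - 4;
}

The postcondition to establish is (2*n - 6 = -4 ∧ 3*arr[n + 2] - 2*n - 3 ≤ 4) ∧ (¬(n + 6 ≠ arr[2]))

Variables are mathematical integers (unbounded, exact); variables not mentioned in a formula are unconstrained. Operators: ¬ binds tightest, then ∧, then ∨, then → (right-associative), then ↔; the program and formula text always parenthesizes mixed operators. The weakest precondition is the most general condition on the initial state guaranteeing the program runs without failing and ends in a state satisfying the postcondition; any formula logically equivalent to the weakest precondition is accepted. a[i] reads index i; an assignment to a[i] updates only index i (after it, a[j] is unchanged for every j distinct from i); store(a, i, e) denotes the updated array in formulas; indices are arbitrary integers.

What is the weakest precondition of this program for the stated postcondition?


Working backward. After the program, the postcondition (2*n - 6 = -4 ∧ 3*arr[n + 2] - 2*n - 3 ≤ 4) ∧ (¬(n + 6 ≠ arr[2])) must hold; in canonical form it is 2*n = 2 ∧ 3*arr[n + 2] ≤ 2*n + 7 ∧ (¬(n ≠ arr[2] - 6)).
Then branch requires 2*n = 2 ∧ 3*store(arr, n + 1, -2*x - 5)[n + 2] ≤ 2*n + 7 ∧ (¬(n ≠ store(arr, n + 1, -2*x - 5)[2] - 6)); else branch requires 2*n = 2 ∧ 3*arr[n + 2] ≤ 2*n + 7 ∧ (¬(n ≠ arr[2] - 6)).
Before the if: (arr[x + 2] ≠ 1 → (2*n = 2 ∧ 3*store(arr, n + 1, -2*x - 5)[n + 2] ≤ 2*n + 7 ∧ (¬(n ≠ store(arr, n + 1, -2*x - 5)[2] - 6)))) ∧ ((¬(arr[x + 2] ≠ 1)) → (2*n = 2 ∧ 3*arr[n + 2] ≤ 2*n + 7 ∧ (¬(n ≠ arr[2] - 6))))
Before n := 2*n + 7: (arr[x + 2] ≠ 1 → (4*n = -12 ∧ 3*store(arr, 2*n + 8, -2*x - 5)[2*n + 9] ≤ 4*n + 21 ∧ (¬(2*n ≠ store(arr, 2*n + 8, -2*x - 5)[2] - 13)))) ∧ ((¬(arr[x + 2] ≠ 1)) → (4*n = -12 ∧ 3*arr[2*n + 9] ≤ 4*n + 21 ∧ (¬(2*n ≠ arr[2] - 13))))
Answer: WP = (arr[x + 2] ≠ 1 → (4*n = -12 ∧ 3*store(arr, 2*n + 8, -2*x - 5)[2*n + 9] ≤ 4*n + 21 ∧ (¬(2*n ≠ store(arr, 2*n + 8, -2*x - 5)[2] - 13)))) ∧ ((¬(arr[x + 2] ≠ 1)) → (4*n = -12 ∧ 3*arr[2*n + 9] ≤ 4*n + 21 ∧ (¬(2*n ≠ arr[2] - 13))))


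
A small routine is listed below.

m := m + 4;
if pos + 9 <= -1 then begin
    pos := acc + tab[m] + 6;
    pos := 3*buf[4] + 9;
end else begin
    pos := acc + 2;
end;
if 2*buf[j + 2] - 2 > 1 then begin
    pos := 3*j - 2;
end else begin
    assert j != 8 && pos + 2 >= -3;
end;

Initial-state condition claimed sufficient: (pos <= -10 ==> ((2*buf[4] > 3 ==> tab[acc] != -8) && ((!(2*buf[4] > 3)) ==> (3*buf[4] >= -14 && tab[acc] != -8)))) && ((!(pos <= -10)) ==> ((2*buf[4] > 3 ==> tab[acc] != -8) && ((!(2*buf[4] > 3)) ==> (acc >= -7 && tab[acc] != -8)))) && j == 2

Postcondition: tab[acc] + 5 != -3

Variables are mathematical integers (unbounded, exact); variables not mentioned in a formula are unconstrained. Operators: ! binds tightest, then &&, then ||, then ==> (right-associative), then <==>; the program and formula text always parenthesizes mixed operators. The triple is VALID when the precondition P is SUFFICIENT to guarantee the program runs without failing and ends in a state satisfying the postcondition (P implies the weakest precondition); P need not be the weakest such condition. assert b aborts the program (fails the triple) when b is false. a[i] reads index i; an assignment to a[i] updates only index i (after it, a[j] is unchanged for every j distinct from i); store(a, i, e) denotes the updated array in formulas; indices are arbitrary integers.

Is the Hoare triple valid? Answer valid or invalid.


Working backward. After the program, the postcondition tab[acc] + 5 != -3 must hold; in canonical form it is tab[acc] != -8.
Then branch requires tab[acc] != -8; else branch requires j != 8 && pos >= -5 && tab[acc] != -8.
Before the if: (2*buf[j + 2] > 3 ==> tab[acc] != -8) && ((!(2*buf[j + 2] > 3)) ==> (j != 8 && pos >= -5 && tab[acc] != -8))
Then branch requires (2*buf[j + 2] > 3 ==> tab[acc] != -8) && ((!(2*buf[j + 2] > 3)) ==> (j != 8 && 3*buf[4] >= -14 && tab[acc] != -8)); else branch requires (2*buf[j + 2] > 3 ==> tab[acc] != -8) && ((!(2*buf[j + 2] > 3)) ==> (j != 8 && acc >= -7 && tab[acc] != -8)).
Before the if: (pos <= -10 ==> ((2*buf[j + 2] > 3 ==> tab[acc] != -8) && ((!(2*buf[j + 2] > 3)) ==> (j != 8 && 3*buf[4] >= -14 && tab[acc] != -8)))) && ((!(pos <= -10)) ==> ((2*buf[j + 2] > 3 ==> tab[acc] != -8) && ((!(2*buf[j + 2] > 3)) ==> (j != 8 && acc >= -7 && tab[acc] != -8))))
Before m := m + 4: (pos <= -10 ==> ((2*buf[j + 2] > 3 ==> tab[acc] != -8) && ((!(2*buf[j + 2] > 3)) ==> (j != 8 && 3*buf[4] >= -14 && tab[acc] != -8)))) && ((!(pos <= -10)) ==> ((2*buf[j + 2] > 3 ==> tab[acc] != -8) && ((!(2*buf[j + 2] > 3)) ==> (j != 8 && acc >= -7 && tab[acc] != -8))))
The weakest precondition is (pos <= -10 ==> ((2*buf[j + 2] > 3 ==> tab[acc] != -8) && ((!(2*buf[j + 2] > 3)) ==> (j != 8 && 3*buf[4] >= -14 && tab[acc] != -8)))) && ((!(pos <= -10)) ==> ((2*buf[j + 2] > 3 ==> tab[acc] != -8) && ((!(2*buf[j + 2] > 3)) ==> (j != 8 && acc >= -7 && tab[acc] != -8)))).
Check whether (pos <= -10 ==> ((2*buf[4] > 3 ==> tab[acc] != -8) && ((!(2*buf[4] > 3)) ==> (3*buf[4] >= -14 && tab[acc] != -8)))) && ((!(pos <= -10)) ==> ((2*buf[4] > 3 ==> tab[acc] != -8) && ((!(2*buf[4] > 3)) ==> (acc >= -7 && tab[acc] != -8)))) && j == 2 implies it.
Every state satisfying the precondition satisfies the weakest precondition: the implication holds.
Answer: valid


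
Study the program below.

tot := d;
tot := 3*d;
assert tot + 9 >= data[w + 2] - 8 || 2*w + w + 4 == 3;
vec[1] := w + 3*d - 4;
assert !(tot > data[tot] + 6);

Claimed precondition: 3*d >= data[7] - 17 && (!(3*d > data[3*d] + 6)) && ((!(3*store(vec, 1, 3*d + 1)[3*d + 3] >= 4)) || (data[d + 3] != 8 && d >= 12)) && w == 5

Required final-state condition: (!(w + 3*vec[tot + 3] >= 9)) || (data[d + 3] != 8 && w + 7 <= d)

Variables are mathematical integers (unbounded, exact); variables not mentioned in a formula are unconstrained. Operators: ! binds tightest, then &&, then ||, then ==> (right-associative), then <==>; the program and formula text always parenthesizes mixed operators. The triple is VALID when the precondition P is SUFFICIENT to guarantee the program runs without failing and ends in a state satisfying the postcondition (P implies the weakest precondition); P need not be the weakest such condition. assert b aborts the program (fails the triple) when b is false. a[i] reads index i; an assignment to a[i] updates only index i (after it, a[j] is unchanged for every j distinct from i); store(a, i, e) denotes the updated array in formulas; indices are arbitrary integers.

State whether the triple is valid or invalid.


Working backward. After the program, the postcondition (!(w + 3*vec[tot + 3] >= 9)) || (data[d + 3] != 8 && w + 7 <= d) must hold; in canonical form it is (!(3*vec[tot + 3] + w >= 9)) || (data[d + 3] != 8 && w <= d - 7).
Before assert !(tot > data[tot] + 6): (!(tot > data[tot] + 6)) && ((!(3*vec[tot + 3] + w >= 9)) || (data[d + 3] != 8 && w <= d - 7))
Before vec[1] := w + 3*d - 4: (!(tot > data[tot] + 6)) && ((!(3*store(vec, 1, 3*d + w - 4)[tot + 3] + w >= 9)) || (data[d + 3] != 8 && w <= d - 7))
Before assert tot + 9 >= data[w + 2] - 8 || 2*w + w + 4 == 3: (tot >= data[w + 2] - 17 || 3*w == -1) && (!(tot > data[tot] + 6)) && ((!(3*store(vec, 1, 3*d + w - 4)[tot + 3] + w >= 9)) || (data[d + 3] != 8 && w <= d - 7))
Before tot := 3*d: (3*d >= data[w + 2] - 17 || 3*w == -1) && (!(3*d > data[3*d] + 6)) && ((!(3*store(vec, 1, 3*d + w - 4)[3*d + 3] + w >= 9)) || (data[d + 3] != 8 && w <= d - 7))
Before tot := d: (3*d >= data[w + 2] - 17 || 3*w == -1) && (!(3*d > data[3*d] + 6)) && ((!(3*store(vec, 1, 3*d + w - 4)[3*d + 3] + w >= 9)) || (data[d + 3] != 8 && w <= d - 7))
The weakest precondition is (3*d >= data[w + 2] - 17 || 3*w == -1) && (!(3*d > data[3*d] + 6)) && ((!(3*store(vec, 1, 3*d + w - 4)[3*d + 3] + w >= 9)) || (data[d + 3] != 8 && w <= d - 7)).
Check whether 3*d >= data[7] - 17 && (!(3*d > data[3*d] + 6)) && ((!(3*store(vec, 1, 3*d + 1)[3*d + 3] >= 4)) || (data[d + 3] != 8 && d >= 12)) && w == 5 implies it.
Every state satisfying the precondition satisfies the weakest precondition: the implication holds.
Answer: valid


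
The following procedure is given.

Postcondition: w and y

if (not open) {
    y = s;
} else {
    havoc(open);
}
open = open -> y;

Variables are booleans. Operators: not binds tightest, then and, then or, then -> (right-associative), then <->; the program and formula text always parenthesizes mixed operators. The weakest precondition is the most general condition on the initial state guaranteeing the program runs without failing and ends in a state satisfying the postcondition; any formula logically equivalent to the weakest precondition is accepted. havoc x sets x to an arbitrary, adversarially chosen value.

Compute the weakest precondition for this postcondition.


Working backward. After the program, w and y must hold.
Before open := open -> y: w and y
Then branch requires w and s; else branch requires w and y.
Before the if: ((not open) -> (w and s)) and (open -> (w and y))
Answer: WP = ((not open) -> (w and s)) and (open -> (w and y))


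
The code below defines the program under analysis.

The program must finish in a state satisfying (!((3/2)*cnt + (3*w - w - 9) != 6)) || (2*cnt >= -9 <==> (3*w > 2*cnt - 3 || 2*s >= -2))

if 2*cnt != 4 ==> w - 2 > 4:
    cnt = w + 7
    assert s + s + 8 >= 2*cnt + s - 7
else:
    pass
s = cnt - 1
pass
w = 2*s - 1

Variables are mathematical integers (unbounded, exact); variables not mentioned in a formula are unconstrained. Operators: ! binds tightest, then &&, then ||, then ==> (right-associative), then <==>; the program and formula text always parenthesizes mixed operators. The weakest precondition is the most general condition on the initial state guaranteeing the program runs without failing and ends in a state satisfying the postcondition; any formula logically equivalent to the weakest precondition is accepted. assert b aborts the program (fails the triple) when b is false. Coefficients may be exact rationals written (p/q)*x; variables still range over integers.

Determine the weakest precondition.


Working backward. After the program, the postcondition (!((3/2)*cnt + (3*w - w - 9) != 6)) || (2*cnt >= -9 <==> (3*w > 2*cnt - 3 || 2*s >= -2)) must hold; in canonical form it is (!((3/2)*cnt + 2*w != 15)) || (2*cnt >= -9 <==> (3*w > 2*cnt - 3 || 2*s >= -2)).
Before w := 2*s - 1: (!((3/2)*cnt + 4*s != 17)) || (2*cnt >= -9 <==> (6*s > 2*cnt || 2*s >= -2))
Before skip: (!((3/2)*cnt + 4*s != 17)) || (2*cnt >= -9 <==> (6*s > 2*cnt || 2*s >= -2))
Before s := cnt - 1: (!((11/2)*cnt != 21)) || (2*cnt >= -9 <==> (4*cnt > 6 || 2*cnt >= 0))
Then branch requires s >= 2*w - 1 && ((!((11/2)*w != -35/2)) || (2*w >= -23 <==> (4*w > -22 || 2*w >= -14))); else branch requires (!((11/2)*cnt != 21)) || (2*cnt >= -9 <==> (4*cnt > 6 || 2*cnt >= 0)).
Before the if: ((2*cnt != 4 ==> w > 6) ==> (s >= 2*w - 1 && ((!((11/2)*w != -35/2)) || (2*w >= -23 <==> (4*w > -22 || 2*w >= -14))))) && ((!(2*cnt != 4 ==> w > 6)) ==> ((!((11/2)*cnt != 21)) || (2*cnt >= -9 <==> (4*cnt > 6 || 2*cnt >= 0))))
Answer: WP = ((2*cnt != 4 ==> w > 6) ==> (s >= 2*w - 1 && ((!((11/2)*w != -35/2)) || (2*w >= -23 <==> (4*w > -22 || 2*w >= -14))))) && ((!(2*cnt != 4 ==> w > 6)) ==> ((!((11/2)*cnt != 21)) || (2*cnt >= -9 <==> (4*cnt > 6 || 2*cnt >= 0))))


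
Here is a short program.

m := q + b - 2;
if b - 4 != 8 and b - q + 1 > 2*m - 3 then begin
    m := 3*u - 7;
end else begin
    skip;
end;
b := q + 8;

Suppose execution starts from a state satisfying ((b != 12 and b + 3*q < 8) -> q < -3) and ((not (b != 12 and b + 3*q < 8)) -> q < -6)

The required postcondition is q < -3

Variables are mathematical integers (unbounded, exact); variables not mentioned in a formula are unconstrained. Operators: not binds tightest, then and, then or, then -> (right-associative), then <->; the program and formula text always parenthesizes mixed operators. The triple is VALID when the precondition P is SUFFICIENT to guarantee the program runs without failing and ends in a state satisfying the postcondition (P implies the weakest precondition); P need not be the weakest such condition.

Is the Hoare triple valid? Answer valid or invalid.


Working backward. After the program, q < -3 must hold.
Before b := q + 8: q < -3
Then branch requires q < -3; else branch requires q < -3.
Before the if: ((b != 12 and b > 2*m + q - 4) -> q < -3) and ((not (b != 12 and b > 2*m + q - 4)) -> q < -3)
Before m := q + b - 2: ((b != 12 and b + 3*q < 8) -> q < -3) and ((not (b != 12 and b + 3*q < 8)) -> q < -3)
The weakest precondition is ((b != 12 and b + 3*q < 8) -> q < -3) and ((not (b != 12 and b + 3*q < 8)) -> q < -3).
Check whether ((b != 12 and b + 3*q < 8) -> q < -3) and ((not (b != 12 and b + 3*q < 8)) -> q < -6) implies it.
Every state satisfying the precondition satisfies the weakest precondition: the implication holds.
Answer: valid


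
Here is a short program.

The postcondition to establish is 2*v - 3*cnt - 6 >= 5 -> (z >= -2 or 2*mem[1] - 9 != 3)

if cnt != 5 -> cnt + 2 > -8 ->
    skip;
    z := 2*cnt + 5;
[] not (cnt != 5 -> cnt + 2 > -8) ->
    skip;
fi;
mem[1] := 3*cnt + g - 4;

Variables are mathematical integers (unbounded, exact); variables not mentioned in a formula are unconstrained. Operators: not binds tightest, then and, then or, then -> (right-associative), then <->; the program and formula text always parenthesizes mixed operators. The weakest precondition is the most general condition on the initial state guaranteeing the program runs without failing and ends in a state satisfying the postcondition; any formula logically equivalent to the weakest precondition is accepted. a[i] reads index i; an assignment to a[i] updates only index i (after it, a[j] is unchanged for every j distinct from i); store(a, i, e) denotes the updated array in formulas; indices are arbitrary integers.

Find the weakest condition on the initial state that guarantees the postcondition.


Working backward. After the program, the postcondition 2*v - 3*cnt - 6 >= 5 -> (z >= -2 or 2*mem[1] - 9 != 3) must hold; in canonical form it is 2*v >= 3*cnt + 11 -> (z >= -2 or 2*mem[1] != 12).
Before mem[1] := 3*cnt + g - 4: 2*v >= 3*cnt + 11 -> (z >= -2 or 6*cnt + 2*g != 20)
Then branch requires 2*v >= 3*cnt + 11 -> (2*cnt >= -7 or 6*cnt + 2*g != 20); else branch requires 2*v >= 3*cnt + 11 -> (z >= -2 or 6*cnt + 2*g != 20).
Before the if: ((cnt != 5 -> cnt > -10) -> (2*v >= 3*cnt + 11 -> (2*cnt >= -7 or 6*cnt + 2*g != 20))) and ((not (cnt != 5 -> cnt > -10)) -> (2*v >= 3*cnt + 11 -> (z >= -2 or 6*cnt + 2*g != 20)))
Answer: WP = ((cnt != 5 -> cnt > -10) -> (2*v >= 3*cnt + 11 -> (2*cnt >= -7 or 6*cnt + 2*g != 20))) and ((not (cnt != 5 -> cnt > -10)) -> (2*v >= 3*cnt + 11 -> (z >= -2 or 6*cnt + 2*g != 20)))


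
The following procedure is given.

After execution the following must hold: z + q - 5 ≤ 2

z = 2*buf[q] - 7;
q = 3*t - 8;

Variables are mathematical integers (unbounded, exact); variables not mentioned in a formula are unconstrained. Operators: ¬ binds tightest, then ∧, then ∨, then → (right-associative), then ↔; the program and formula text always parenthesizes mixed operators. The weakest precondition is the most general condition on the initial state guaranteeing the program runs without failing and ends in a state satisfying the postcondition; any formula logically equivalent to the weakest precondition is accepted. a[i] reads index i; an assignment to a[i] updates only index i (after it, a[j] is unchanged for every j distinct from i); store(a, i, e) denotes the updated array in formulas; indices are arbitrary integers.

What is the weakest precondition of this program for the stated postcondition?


Working backward. After the program, the postcondition z + q - 5 ≤ 2 must hold; in canonical form it is q + z ≤ 7.
Before q := 3*t - 8: 3*t + z ≤ 15
Before z := 2*buf[q] - 7: 2*buf[q] + 3*t ≤ 22
Answer: WP = 2*buf[q] + 3*t ≤ 22
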